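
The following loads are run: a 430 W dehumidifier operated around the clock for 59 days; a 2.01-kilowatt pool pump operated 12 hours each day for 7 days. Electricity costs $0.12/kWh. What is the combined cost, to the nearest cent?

$93.33

dehumidifier: Runtime = 24 h × 59 = 1416 h
dehumidifier: 0.43 kW × 1416 h = 608.88 kWh
pool pump: Runtime = 12 h/day × 7 days = 84 h
pool pump: 2.01 kW × 84 h = 168.84 kWh
Total energy = 777.72 kWh
Cost = 777.72 × $0.12 = $93.33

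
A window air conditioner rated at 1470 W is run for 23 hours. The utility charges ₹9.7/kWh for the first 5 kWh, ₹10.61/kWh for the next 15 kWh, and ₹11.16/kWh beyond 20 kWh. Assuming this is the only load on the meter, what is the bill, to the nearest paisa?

₹361.77

Energy = 1.47 kW × 23 h = 33.81 kWh
Tier 1 (0–5 kWh): 5 × ₹9.7 = ₹48.5
Tier 2 (5–20 kWh): 15 × ₹10.61 = ₹159.15
Above 20 kWh: 13.81 × ₹11.16 = ₹154.1196
Bill = ₹361.77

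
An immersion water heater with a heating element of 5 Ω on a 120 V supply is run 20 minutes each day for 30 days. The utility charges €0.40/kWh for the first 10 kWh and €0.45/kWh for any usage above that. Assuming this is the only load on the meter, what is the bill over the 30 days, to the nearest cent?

€12.46

Power = V²/R = 120²/5 = 2880 W = 2.88 kW
Runtime = 20 min × 30 = 600 min = 10 h
Energy = 2.88 kW × 10 h = 28.8 kWh
Tier 1 (0–10 kWh): 10 × €0.40 = €4
Above 10 kWh: 18.8 × €0.45 = €8.46
Bill = €12.46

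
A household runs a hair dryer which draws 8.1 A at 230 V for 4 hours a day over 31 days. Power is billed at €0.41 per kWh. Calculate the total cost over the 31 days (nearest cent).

Power = 8.1 A × 230 V = 1863 W = 1.863 kW
Runtime = 4 h/day × 31 days = 124 h
Energy = 1.863 kW × 124 h = 231.012 kWh
Cost = 231.012 kWh × €0.41/kWh = €94.71

€94.71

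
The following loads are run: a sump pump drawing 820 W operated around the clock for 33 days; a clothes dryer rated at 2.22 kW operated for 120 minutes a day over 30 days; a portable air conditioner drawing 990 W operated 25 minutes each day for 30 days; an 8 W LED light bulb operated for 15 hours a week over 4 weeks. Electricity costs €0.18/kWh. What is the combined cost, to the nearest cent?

sump pump: Runtime = 24 h × 33 = 792 h
sump pump: 0.82 kW × 792 h = 649.44 kWh
clothes dryer: Runtime = 120 min × 30 = 3600 min = 60 h
clothes dryer: 2.22 kW × 60 h = 133.2 kWh
portable air conditioner: Runtime = 25 min × 30 = 750 min = 12.5 h
portable air conditioner: 0.99 kW × 12.5 h = 12.375 kWh
LED light bulb: Runtime = 15 h/week × 4 weeks = 60 h
LED light bulb: 0.008 kW × 60 h = 0.48 kWh
Total energy = 795.495 kWh
Cost = 795.495 × €0.18 = €143.19

€143.19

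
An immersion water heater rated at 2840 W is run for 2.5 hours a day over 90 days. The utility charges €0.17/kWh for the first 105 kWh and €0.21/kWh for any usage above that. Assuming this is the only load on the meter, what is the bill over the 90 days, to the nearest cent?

€129.99

Runtime = 2.5 h/day × 90 days = 225 h
Energy = 2.84 kW × 225 h = 639 kWh
Tier 1 (0–105 kWh): 105 × €0.17 = €17.85
Above 105 kWh: 534 × €0.21 = €112.14
Bill = €129.99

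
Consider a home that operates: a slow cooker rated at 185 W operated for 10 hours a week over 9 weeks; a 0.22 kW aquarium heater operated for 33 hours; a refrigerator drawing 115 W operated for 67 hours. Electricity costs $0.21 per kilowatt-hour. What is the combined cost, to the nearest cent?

$6.64

slow cooker: Runtime = 10 h/week × 9 weeks = 90 h
slow cooker: 0.185 kW × 90 h = 16.65 kWh
aquarium heater: 0.22 kW × 33 h = 7.26 kWh
refrigerator: 0.115 kW × 67 h = 7.705 kWh
Total energy = 31.615 kWh
Cost = 31.615 × $0.21 = $6.64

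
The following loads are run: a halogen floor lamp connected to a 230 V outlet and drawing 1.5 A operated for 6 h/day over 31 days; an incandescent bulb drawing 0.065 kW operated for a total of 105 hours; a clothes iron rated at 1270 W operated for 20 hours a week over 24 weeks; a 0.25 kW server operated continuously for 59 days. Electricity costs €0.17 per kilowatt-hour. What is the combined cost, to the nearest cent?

€175.88

halogen floor lamp: Power = 1.5 A × 230 V = 345 W = 0.345 kW
halogen floor lamp: Runtime = 6 h/day × 31 days = 186 h
halogen floor lamp: 0.345 kW × 186 h = 64.17 kWh
incandescent bulb: 0.065 kW × 105 h = 6.825 kWh
clothes iron: Runtime = 20 h/week × 24 weeks = 480 h
clothes iron: 1.27 kW × 480 h = 609.6 kWh
server: Runtime = 24 h × 59 = 1416 h
server: 0.25 kW × 1416 h = 354 kWh
Total energy = 1034.595 kWh
Cost = 1034.595 × €0.17 = €175.88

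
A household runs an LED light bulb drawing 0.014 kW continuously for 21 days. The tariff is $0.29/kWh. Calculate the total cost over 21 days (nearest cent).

$2.05

Runtime = 24 h × 21 = 504 h
Energy = 0.014 kW × 504 h = 7.056 kWh
Cost = 7.056 kWh × $0.29/kWh = $2.05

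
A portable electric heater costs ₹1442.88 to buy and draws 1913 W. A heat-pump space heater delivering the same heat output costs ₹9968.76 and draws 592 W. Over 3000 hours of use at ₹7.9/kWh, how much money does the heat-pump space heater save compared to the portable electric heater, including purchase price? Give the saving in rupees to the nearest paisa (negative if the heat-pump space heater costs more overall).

portable electric heater: ₹1442.88 + (1913/1000) kW × 3000 h × ₹7.9 = ₹1442.88 + ₹45338.1 = ₹46780.98
heat-pump space heater: ₹9968.76 + (592/1000) kW × 3000 h × ₹7.9 = ₹9968.76 + ₹14030.4 = ₹23999.16
Saving = ₹46780.98 − ₹23999.16 = ₹22781.82

₹22781.82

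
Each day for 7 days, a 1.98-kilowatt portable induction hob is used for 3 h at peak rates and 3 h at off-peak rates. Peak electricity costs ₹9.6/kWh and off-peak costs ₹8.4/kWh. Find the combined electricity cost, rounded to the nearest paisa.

₹748.44

Peak energy = 1.98 kW × 3 h × 7 = 41.58 kWh
Off-peak energy = 1.98 kW × 3 h × 7 = 41.58 kWh
Cost = 41.58 × ₹9.6 + 41.58 × ₹8.4 = ₹399.168 + ₹349.272 = ₹748.44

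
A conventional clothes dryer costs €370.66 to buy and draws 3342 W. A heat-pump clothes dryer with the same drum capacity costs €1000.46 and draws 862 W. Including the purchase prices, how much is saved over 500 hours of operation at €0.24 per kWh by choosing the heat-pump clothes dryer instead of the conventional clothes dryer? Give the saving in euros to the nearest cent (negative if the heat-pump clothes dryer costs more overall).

conventional clothes dryer: €370.66 + (3342/1000) kW × 500 h × €0.24 = €370.66 + €401.04 = €771.7
heat-pump clothes dryer: €1000.46 + (862/1000) kW × 500 h × €0.24 = €1000.46 + €103.44 = €1103.9
Saving = €771.7 − €1103.9 = −€332.2

-€332.20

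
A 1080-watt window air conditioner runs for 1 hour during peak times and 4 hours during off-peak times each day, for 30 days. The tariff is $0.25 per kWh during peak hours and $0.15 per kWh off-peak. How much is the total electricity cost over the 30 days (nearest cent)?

Peak energy = 1.08 kW × 1 h × 30 = 32.4 kWh
Off-peak energy = 1.08 kW × 4 h × 30 = 129.6 kWh
Cost = 32.4 × $0.25 + 129.6 × $0.15 = $8.1 + $19.44 = $27.54

$27.54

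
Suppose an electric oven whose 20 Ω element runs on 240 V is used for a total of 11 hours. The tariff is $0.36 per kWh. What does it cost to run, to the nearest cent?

Power = V²/R = 240²/20 = 2880 W = 2.88 kW
Energy = 2.88 kW × 11 h = 31.68 kWh
Cost = 31.68 kWh × $0.36/kWh = $11.40

$11.40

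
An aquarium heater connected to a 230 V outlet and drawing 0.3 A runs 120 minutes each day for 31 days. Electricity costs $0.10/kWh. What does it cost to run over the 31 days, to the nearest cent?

Power = 0.3 A × 230 V = 69 W = 0.069 kW
Runtime = 120 min × 31 = 3720 min = 62 h
Energy = 0.069 kW × 62 h = 4.278 kWh
Cost = 4.278 kWh × $0.10/kWh = $0.43

$0.43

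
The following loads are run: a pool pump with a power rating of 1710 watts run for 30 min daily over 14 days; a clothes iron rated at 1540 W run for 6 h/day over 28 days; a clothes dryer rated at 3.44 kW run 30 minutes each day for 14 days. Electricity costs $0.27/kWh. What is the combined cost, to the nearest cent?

$79.59

pool pump: Runtime = 30 min × 14 = 420 min = 7 h
pool pump: 1.71 kW × 7 h = 11.97 kWh
clothes iron: Runtime = 6 h/day × 28 days = 168 h
clothes iron: 1.54 kW × 168 h = 258.72 kWh
clothes dryer: Runtime = 30 min × 14 = 420 min = 7 h
clothes dryer: 3.44 kW × 7 h = 24.08 kWh
Total energy = 294.77 kWh
Cost = 294.77 × $0.27 = $79.59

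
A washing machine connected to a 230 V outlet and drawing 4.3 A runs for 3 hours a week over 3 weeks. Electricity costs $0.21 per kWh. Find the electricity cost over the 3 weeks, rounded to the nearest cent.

Power = 4.3 A × 230 V = 989 W = 0.989 kW
Runtime = 3 h/week × 3 weeks = 9 h
Energy = 0.989 kW × 9 h = 8.901 kWh
Cost = 8.901 kWh × $0.21/kWh = $1.87

$1.87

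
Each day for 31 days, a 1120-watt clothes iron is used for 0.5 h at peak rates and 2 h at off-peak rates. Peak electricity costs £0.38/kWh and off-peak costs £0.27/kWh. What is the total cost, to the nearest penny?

Peak energy = 1.12 kW × 0.5 h × 31 = 17.36 kWh
Off-peak energy = 1.12 kW × 2 h × 31 = 69.44 kWh
Cost = 17.36 × £0.38 + 69.44 × £0.27 = £6.5968 + £18.7488 = £25.35

£25.35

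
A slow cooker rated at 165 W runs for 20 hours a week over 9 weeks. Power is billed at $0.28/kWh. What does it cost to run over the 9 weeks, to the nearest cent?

Runtime = 20 h/week × 9 weeks = 180 h
Energy = 0.165 kW × 180 h = 29.7 kWh
Cost = 29.7 kWh × $0.28/kWh = $8.32

$8.32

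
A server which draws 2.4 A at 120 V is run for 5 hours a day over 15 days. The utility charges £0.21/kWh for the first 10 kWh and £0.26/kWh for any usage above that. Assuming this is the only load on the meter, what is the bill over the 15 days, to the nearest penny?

Power = 2.4 A × 120 V = 288 W = 0.288 kW
Runtime = 5 h/day × 15 days = 75 h
Energy = 0.288 kW × 75 h = 21.6 kWh
Tier 1 (0–10 kWh): 10 × £0.21 = £2.1
Above 10 kWh: 11.6 × £0.26 = £3.016
Bill = £5.12

£5.12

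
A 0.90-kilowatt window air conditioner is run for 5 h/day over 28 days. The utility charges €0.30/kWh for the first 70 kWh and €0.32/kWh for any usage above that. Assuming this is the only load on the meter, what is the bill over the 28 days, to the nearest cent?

€38.92

Runtime = 5 h/day × 28 days = 140 h
Energy = 0.9 kW × 140 h = 126 kWh
Tier 1 (0–70 kWh): 70 × €0.30 = €21
Above 70 kWh: 56 × €0.32 = €17.92
Bill = €38.92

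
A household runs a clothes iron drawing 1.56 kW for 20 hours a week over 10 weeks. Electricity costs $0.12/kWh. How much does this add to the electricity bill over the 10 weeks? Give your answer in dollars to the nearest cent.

$37.44

Runtime = 20 h/week × 10 weeks = 200 h
Energy = 1.56 kW × 200 h = 312 kWh
Cost = 312 kWh × $0.12/kWh = $37.44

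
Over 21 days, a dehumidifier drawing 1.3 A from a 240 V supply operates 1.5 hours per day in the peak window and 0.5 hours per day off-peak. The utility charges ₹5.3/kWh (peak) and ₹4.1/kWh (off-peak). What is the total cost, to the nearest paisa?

₹65.52

Power = 1.3 A × 240 V = 312 W = 0.312 kW
Peak energy = 0.312 kW × 1.5 h × 21 = 9.828 kWh
Off-peak energy = 0.312 kW × 0.5 h × 21 = 3.276 kWh
Cost = 9.828 × ₹5.3 + 3.276 × ₹4.1 = ₹52.0884 + ₹13.4316 = ₹65.52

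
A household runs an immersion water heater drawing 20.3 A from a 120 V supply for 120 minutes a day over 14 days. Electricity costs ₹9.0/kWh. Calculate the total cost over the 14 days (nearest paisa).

₹613.87

Power = 20.3 A × 120 V = 2436 W = 2.436 kW
Runtime = 120 min × 14 = 1680 min = 28 h
Energy = 2.436 kW × 28 h = 68.208 kWh
Cost = 68.208 kWh × ₹9.0/kWh = ₹613.87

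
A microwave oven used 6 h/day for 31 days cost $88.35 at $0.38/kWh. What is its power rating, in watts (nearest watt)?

Energy = $88.35 ÷ $0.38/kWh = 232.5 kWh
Runtime = 6 h/day × 31 days = 186 h
Power = 232.5 kWh ÷ 186 h = 1.25 kW = 1250 W

1250 W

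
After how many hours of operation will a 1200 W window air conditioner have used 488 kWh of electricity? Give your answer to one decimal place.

Hours = 488 kWh ÷ 1.2 kW = 406.7 h

406.7 h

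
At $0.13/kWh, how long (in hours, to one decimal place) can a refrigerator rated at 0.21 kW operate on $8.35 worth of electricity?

Energy available = $8.35 ÷ $0.13/kWh = 64.2308 kWh
Hours = 64.2308 kWh ÷ 0.21 kW = 305.9 h

305.9 h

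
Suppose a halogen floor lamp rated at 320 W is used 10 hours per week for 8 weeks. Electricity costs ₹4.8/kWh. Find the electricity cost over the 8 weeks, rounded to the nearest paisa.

₹122.88

Runtime = 10 h/week × 8 weeks = 80 h
Energy = 0.32 kW × 80 h = 25.6 kWh
Cost = 25.6 kWh × ₹4.8/kWh = ₹122.88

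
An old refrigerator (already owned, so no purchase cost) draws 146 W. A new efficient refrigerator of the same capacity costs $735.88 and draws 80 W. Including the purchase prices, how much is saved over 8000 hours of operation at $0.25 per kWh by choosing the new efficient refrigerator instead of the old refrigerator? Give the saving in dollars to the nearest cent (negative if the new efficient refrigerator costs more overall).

old refrigerator: $0.00 + (146/1000) kW × 8000 h × $0.25 = $0.00 + $292 = $292
new efficient refrigerator: $735.88 + (80/1000) kW × 8000 h × $0.25 = $735.88 + $160 = $895.88
Saving = $292 − $895.88 = −$603.88

-$603.88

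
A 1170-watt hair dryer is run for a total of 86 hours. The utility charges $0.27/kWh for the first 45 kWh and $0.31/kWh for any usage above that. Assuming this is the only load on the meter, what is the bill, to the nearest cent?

$29.39

Energy = 1.17 kW × 86 h = 100.62 kWh
Tier 1 (0–45 kWh): 45 × $0.27 = $12.15
Above 45 kWh: 55.62 × $0.31 = $17.2422
Bill = $29.39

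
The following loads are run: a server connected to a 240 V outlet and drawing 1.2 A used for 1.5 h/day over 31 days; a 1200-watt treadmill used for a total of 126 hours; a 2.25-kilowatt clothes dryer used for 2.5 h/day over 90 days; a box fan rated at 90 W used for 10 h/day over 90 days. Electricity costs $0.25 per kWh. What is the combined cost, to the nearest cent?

$187.96

server: Power = 1.2 A × 240 V = 288 W = 0.288 kW
server: Runtime = 1.5 h/day × 31 days = 46.5 h
server: 0.288 kW × 46.5 h = 13.392 kWh
treadmill: 1.2 kW × 126 h = 151.2 kWh
clothes dryer: Runtime = 2.5 h/day × 90 days = 225 h
clothes dryer: 2.25 kW × 225 h = 506.25 kWh
box fan: Runtime = 10 h/day × 90 days = 900 h
box fan: 0.09 kW × 900 h = 81 kWh
Total energy = 751.842 kWh
Cost = 751.842 × $0.25 = $187.96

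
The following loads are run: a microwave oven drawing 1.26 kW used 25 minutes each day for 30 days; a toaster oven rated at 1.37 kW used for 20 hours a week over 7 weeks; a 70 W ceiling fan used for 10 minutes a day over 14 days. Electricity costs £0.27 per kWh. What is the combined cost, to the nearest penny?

£56.08

microwave oven: Runtime = 25 min × 30 = 750 min = 12.5 h
microwave oven: 1.26 kW × 12.5 h = 15.75 kWh
toaster oven: Runtime = 20 h/week × 7 weeks = 140 h
toaster oven: 1.37 kW × 140 h = 191.8 kWh
ceiling fan: Runtime = 10 min × 14 = 140 min = 2.333333… h
ceiling fan: 0.07 kW × 2.333333… h = 0.163333… kWh
Total energy = 207.713333… kWh
Cost = 207.713333… × £0.27 = £56.08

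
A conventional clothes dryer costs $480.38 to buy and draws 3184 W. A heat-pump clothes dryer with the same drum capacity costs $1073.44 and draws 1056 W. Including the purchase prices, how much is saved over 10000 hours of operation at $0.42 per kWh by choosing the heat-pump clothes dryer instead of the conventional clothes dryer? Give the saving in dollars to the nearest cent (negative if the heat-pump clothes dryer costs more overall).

conventional clothes dryer: $480.38 + (3184/1000) kW × 10000 h × $0.42 = $480.38 + $13372.8 = $13853.18
heat-pump clothes dryer: $1073.44 + (1056/1000) kW × 10000 h × $0.42 = $1073.44 + $4435.2 = $5508.64
Saving = $13853.18 − $5508.64 = $8344.54

$8344.54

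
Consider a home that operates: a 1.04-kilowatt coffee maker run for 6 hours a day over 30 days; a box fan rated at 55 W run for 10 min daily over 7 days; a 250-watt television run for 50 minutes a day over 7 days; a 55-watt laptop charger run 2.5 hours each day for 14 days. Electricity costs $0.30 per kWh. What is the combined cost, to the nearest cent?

$57.19

coffee maker: Runtime = 6 h/day × 30 days = 180 h
coffee maker: 1.04 kW × 180 h = 187.2 kWh
box fan: Runtime = 10 min × 7 = 70 min = 1.166666… h
box fan: 0.055 kW × 1.166666… h = 0.064166… kWh
television: Runtime = 50 min × 7 = 350 min = 5.833333… h
television: 0.25 kW × 5.833333… h = 1.458333… kWh
laptop charger: Runtime = 2.5 h/day × 14 days = 35 h
laptop charger: 0.055 kW × 35 h = 1.925 kWh
Total energy = 190.6475 kWh
Cost = 190.6475 × $0.30 = $57.19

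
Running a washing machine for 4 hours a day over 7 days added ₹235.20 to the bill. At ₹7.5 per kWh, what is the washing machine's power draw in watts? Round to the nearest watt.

Energy = ₹235.20 ÷ ₹7.5/kWh = 31.36 kWh
Runtime = 4 h/day × 7 days = 28 h
Power = 31.36 kWh ÷ 28 h = 1.12 kW = 1120 W

1120 W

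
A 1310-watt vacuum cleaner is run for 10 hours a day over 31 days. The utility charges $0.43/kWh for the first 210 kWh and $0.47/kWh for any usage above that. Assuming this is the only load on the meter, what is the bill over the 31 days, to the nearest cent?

$182.47

Runtime = 10 h/day × 31 days = 310 h
Energy = 1.31 kW × 310 h = 406.1 kWh
Tier 1 (0–210 kWh): 210 × $0.43 = $90.3
Above 210 kWh: 196.1 × $0.47 = $92.167
Bill = $182.47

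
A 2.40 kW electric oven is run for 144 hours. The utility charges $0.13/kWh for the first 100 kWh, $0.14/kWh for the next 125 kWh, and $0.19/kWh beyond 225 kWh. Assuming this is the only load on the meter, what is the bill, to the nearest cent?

Energy = 2.4 kW × 144 h = 345.6 kWh
Tier 1 (0–100 kWh): 100 × $0.13 = $13
Tier 2 (100–225 kWh): 125 × $0.14 = $17.5
Above 225 kWh: 120.6 × $0.19 = $22.914
Bill = $53.41

$53.41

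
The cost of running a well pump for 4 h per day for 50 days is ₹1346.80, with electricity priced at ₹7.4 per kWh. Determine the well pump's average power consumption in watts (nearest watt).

910 W

Energy = ₹1346.80 ÷ ₹7.4/kWh = 182 kWh
Runtime = 4 h/day × 50 days = 200 h
Power = 182 kWh ÷ 200 h = 0.91 kW = 910 W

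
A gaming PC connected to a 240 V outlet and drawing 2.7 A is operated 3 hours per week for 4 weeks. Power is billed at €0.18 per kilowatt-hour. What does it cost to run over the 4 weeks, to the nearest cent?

Power = 2.7 A × 240 V = 648 W = 0.648 kW
Runtime = 3 h/week × 4 weeks = 12 h
Energy = 0.648 kW × 12 h = 7.776 kWh
Cost = 7.776 kWh × €0.18/kWh = €1.40

€1.40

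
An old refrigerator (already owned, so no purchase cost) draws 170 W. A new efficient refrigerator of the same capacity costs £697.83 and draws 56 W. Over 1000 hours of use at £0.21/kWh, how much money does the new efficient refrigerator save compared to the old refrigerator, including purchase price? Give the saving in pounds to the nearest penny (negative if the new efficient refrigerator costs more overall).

-£673.89

old refrigerator: £0.00 + (170/1000) kW × 1000 h × £0.21 = £0.00 + £35.7 = £35.7
new efficient refrigerator: £697.83 + (56/1000) kW × 1000 h × £0.21 = £697.83 + £11.76 = £709.59
Saving = £35.7 − £709.59 = −£673.89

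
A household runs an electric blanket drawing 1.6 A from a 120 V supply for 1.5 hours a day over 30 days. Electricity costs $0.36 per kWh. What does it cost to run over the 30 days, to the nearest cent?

Power = 1.6 A × 120 V = 192 W = 0.192 kW
Runtime = 1.5 h/day × 30 days = 45 h
Energy = 0.192 kW × 45 h = 8.64 kWh
Cost = 8.64 kWh × $0.36/kWh = $3.11

$3.11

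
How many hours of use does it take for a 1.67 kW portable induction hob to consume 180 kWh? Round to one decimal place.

Hours = 180 kWh ÷ 1.67 kW = 107.8 h

107.8 h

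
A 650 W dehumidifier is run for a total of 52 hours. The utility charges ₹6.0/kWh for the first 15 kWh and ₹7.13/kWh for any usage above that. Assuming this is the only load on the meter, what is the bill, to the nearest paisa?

₹224.04

Energy = 0.65 kW × 52 h = 33.8 kWh
Tier 1 (0–15 kWh): 15 × ₹6.0 = ₹90
Above 15 kWh: 18.8 × ₹7.13 = ₹134.044
Bill = ₹224.04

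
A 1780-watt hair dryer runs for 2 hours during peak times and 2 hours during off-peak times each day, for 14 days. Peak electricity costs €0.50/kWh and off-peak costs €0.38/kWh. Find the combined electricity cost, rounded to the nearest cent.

Peak energy = 1.78 kW × 2 h × 14 = 49.84 kWh
Off-peak energy = 1.78 kW × 2 h × 14 = 49.84 kWh
Cost = 49.84 × €0.50 + 49.84 × €0.38 = €24.92 + €18.9392 = €43.86

€43.86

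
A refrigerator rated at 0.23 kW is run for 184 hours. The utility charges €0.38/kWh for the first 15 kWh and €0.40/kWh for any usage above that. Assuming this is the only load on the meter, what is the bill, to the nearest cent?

€16.63

Energy = 0.23 kW × 184 h = 42.32 kWh
Tier 1 (0–15 kWh): 15 × €0.38 = €5.7
Above 15 kWh: 27.32 × €0.40 = €10.928
Bill = €16.63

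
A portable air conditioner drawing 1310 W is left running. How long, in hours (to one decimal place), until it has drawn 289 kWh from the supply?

Hours = 289 kWh ÷ 1.31 kW = 220.6 h

220.6 h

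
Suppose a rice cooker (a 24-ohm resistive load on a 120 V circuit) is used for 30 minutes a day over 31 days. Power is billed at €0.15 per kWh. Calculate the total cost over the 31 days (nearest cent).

€1.40

Power = V²/R = 120²/24 = 600 W = 0.6 kW
Runtime = 30 min × 31 = 930 min = 15.5 h
Energy = 0.6 kW × 15.5 h = 9.3 kWh
Cost = 9.3 kWh × €0.15/kWh = €1.40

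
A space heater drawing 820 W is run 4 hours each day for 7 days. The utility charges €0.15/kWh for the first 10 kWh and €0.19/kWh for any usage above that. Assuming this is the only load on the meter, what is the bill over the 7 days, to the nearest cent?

€3.96

Runtime = 4 h/day × 7 days = 28 h
Energy = 0.82 kW × 28 h = 22.96 kWh
Tier 1 (0–10 kWh): 10 × €0.15 = €1.5
Above 10 kWh: 12.96 × €0.19 = €2.4624
Bill = €3.96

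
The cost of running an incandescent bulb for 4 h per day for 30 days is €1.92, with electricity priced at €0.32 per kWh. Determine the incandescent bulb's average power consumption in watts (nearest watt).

Energy = €1.92 ÷ €0.32/kWh = 6 kWh
Runtime = 4 h/day × 30 days = 120 h
Power = 6 kWh ÷ 120 h = 0.05 kW = 50 W

50 W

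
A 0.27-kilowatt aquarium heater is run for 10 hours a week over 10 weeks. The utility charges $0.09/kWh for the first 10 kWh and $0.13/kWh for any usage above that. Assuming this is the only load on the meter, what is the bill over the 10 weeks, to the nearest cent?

$3.11

Runtime = 10 h/week × 10 weeks = 100 h
Energy = 0.27 kW × 100 h = 27 kWh
Tier 1 (0–10 kWh): 10 × $0.09 = $0.9
Above 10 kWh: 17 × $0.13 = $2.21
Bill = $3.11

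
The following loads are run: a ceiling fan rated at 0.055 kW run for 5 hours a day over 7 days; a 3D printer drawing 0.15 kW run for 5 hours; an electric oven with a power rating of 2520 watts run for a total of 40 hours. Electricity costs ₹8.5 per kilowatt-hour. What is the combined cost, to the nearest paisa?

ceiling fan: Runtime = 5 h/day × 7 days = 35 h
ceiling fan: 0.055 kW × 35 h = 1.925 kWh
3D printer: 0.15 kW × 5 h = 0.75 kWh
electric oven: 2.52 kW × 40 h = 100.8 kWh
Total energy = 103.475 kWh
Cost = 103.475 × ₹8.5 = ₹879.54

₹879.54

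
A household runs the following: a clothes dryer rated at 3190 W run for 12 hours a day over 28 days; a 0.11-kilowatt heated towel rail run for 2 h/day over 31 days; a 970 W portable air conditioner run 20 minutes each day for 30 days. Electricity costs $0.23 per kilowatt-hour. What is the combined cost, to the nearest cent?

$250.32

clothes dryer: Runtime = 12 h/day × 28 days = 336 h
clothes dryer: 3.19 kW × 336 h = 1071.84 kWh
heated towel rail: Runtime = 2 h/day × 31 days = 62 h
heated towel rail: 0.11 kW × 62 h = 6.82 kWh
portable air conditioner: Runtime = 20 min × 30 = 600 min = 10 h
portable air conditioner: 0.97 kW × 10 h = 9.7 kWh
Total energy = 1088.36 kWh
Cost = 1088.36 × $0.23 = $250.32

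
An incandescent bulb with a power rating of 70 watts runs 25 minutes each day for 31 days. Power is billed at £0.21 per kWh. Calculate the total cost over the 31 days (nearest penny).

£0.19

Runtime = 25 min × 31 = 775 min = 12.916666… h
Energy = 0.07 kW × 12.916666… h = 0.904166… kWh
Cost = 0.904166… kWh × £0.21/kWh = £0.19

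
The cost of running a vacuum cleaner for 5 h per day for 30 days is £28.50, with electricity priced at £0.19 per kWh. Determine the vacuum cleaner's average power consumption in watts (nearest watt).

1000 W

Energy = £28.50 ÷ £0.19/kWh = 150 kWh
Runtime = 5 h/day × 30 days = 150 h
Power = 150 kWh ÷ 150 h = 1 kW = 1000 W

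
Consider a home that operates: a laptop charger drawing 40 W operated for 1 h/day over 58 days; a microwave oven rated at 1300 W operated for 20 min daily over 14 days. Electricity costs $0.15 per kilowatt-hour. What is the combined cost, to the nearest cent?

$1.26

laptop charger: Runtime = 1 h/day × 58 days = 58 h
laptop charger: 0.04 kW × 58 h = 2.32 kWh
microwave oven: Runtime = 20 min × 14 = 280 min = 4.666666… h
microwave oven: 1.3 kW × 4.666666… h = 6.066666… kWh
Total energy = 8.386666… kWh
Cost = 8.386666… × $0.15 = $1.26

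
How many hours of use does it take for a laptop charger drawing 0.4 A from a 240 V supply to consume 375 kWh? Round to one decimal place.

Power = 0.4 A × 240 V = 96 W = 0.096 kW
Hours = 375 kWh ÷ 0.096 kW = 3906.3 h

3906.3 h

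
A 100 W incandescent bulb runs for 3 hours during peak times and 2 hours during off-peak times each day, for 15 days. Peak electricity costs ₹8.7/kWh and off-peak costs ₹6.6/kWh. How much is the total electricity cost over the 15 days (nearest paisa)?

Peak energy = 0.1 kW × 3 h × 15 = 4.5 kWh
Off-peak energy = 0.1 kW × 2 h × 15 = 3 kWh
Cost = 4.5 × ₹8.7 + 3 × ₹6.6 = ₹39.15 + ₹19.8 = ₹58.95

₹58.95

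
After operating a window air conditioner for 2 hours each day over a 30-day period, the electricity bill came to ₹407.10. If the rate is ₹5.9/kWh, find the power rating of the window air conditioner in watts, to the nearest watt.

Energy = ₹407.10 ÷ ₹5.9/kWh = 69 kWh
Runtime = 2 h/day × 30 days = 60 h
Power = 69 kWh ÷ 60 h = 1.15 kW = 1150 W

1150 W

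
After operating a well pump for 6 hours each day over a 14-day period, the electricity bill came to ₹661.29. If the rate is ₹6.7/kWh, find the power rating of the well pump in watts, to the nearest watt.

1175 W

Energy = ₹661.29 ÷ ₹6.7/kWh = 98.7 kWh
Runtime = 6 h/day × 14 days = 84 h
Power = 98.7 kWh ÷ 84 h = 1.175 kW = 1175 W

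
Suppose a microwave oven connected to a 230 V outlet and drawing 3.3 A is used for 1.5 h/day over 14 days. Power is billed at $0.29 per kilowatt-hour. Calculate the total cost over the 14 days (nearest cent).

$4.62

Power = 3.3 A × 230 V = 759 W = 0.759 kW
Runtime = 1.5 h/day × 14 days = 21 h
Energy = 0.759 kW × 21 h = 15.939 kWh
Cost = 15.939 kWh × $0.29/kWh = $4.62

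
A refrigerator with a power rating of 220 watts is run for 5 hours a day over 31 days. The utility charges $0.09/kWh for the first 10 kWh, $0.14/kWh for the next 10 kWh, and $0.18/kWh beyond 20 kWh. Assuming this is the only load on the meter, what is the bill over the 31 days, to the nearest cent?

$4.84

Runtime = 5 h/day × 31 days = 155 h
Energy = 0.22 kW × 155 h = 34.1 kWh
Tier 1 (0–10 kWh): 10 × $0.09 = $0.9
Tier 2 (10–20 kWh): 10 × $0.14 = $1.4
Above 20 kWh: 14.1 × $0.18 = $2.538
Bill = $4.84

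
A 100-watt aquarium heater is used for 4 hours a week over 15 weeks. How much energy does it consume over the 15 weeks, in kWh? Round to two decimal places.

Runtime = 4 h/week × 15 weeks = 60 h
Energy = 0.1 kW × 60 h = 6 kWh

6.00 kWh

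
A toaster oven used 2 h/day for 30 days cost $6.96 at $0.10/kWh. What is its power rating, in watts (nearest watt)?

Energy = $6.96 ÷ $0.10/kWh = 69.6 kWh
Runtime = 2 h/day × 30 days = 60 h
Power = 69.6 kWh ÷ 60 h = 1.16 kW = 1160 W

1160 W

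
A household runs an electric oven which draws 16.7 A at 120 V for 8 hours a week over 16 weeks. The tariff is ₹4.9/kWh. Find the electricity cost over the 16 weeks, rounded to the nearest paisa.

Power = 16.7 A × 120 V = 2004 W = 2.004 kW
Runtime = 8 h/week × 16 weeks = 128 h
Energy = 2.004 kW × 128 h = 256.512 kWh
Cost = 256.512 kWh × ₹4.9/kWh = ₹1256.91

₹1256.91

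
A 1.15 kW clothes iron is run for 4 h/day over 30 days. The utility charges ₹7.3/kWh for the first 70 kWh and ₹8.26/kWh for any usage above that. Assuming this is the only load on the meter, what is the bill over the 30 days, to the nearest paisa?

Runtime = 4 h/day × 30 days = 120 h
Energy = 1.15 kW × 120 h = 138 kWh
Tier 1 (0–70 kWh): 70 × ₹7.3 = ₹511
Above 70 kWh: 68 × ₹8.26 = ₹561.68
Bill = ₹1072.68

₹1072.68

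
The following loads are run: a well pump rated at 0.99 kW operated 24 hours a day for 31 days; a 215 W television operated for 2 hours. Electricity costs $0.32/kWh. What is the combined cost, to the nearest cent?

well pump: Runtime = 24 h × 31 = 744 h
well pump: 0.99 kW × 744 h = 736.56 kWh
television: 0.215 kW × 2 h = 0.43 kWh
Total energy = 736.99 kWh
Cost = 736.99 × $0.32 = $235.84

$235.84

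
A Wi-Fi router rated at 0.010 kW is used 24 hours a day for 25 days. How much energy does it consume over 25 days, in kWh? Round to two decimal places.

Runtime = 24 h × 25 = 600 h
Energy = 0.01 kW × 600 h = 6 kWh

6.00 kWh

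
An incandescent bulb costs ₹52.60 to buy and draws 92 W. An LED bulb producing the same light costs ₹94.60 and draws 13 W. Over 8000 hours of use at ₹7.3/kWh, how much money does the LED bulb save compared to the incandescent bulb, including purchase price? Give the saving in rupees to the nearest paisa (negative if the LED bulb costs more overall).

incandescent bulb: ₹52.60 + (92/1000) kW × 8000 h × ₹7.3 = ₹52.60 + ₹5372.8 = ₹5425.4
LED bulb: ₹94.60 + (13/1000) kW × 8000 h × ₹7.3 = ₹94.60 + ₹759.2 = ₹853.8
Saving = ₹5425.4 − ₹853.8 = ₹4571.6

₹4571.60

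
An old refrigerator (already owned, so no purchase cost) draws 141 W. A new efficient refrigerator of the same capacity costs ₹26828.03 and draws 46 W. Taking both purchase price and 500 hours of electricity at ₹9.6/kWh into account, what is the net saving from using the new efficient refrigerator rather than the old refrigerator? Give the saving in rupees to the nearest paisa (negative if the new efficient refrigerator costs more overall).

old refrigerator: ₹0.00 + (141/1000) kW × 500 h × ₹9.6 = ₹0.00 + ₹676.8 = ₹676.8
new efficient refrigerator: ₹26828.03 + (46/1000) kW × 500 h × ₹9.6 = ₹26828.03 + ₹220.8 = ₹27048.83
Saving = ₹676.8 − ₹27048.83 = −₹26372.03

-₹26372.03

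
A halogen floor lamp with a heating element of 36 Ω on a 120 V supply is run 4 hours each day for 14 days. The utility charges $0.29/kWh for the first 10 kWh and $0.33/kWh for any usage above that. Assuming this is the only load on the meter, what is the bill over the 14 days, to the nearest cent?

$6.99

Power = V²/R = 120²/36 = 400 W = 0.4 kW
Runtime = 4 h/day × 14 days = 56 h
Energy = 0.4 kW × 56 h = 22.4 kWh
Tier 1 (0–10 kWh): 10 × $0.29 = $2.9
Above 10 kWh: 12.4 × $0.33 = $4.092
Bill = $6.99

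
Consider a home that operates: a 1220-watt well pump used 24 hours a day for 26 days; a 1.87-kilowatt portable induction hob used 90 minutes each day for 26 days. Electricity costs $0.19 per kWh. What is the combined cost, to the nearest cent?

$158.50

well pump: Runtime = 24 h × 26 = 624 h
well pump: 1.22 kW × 624 h = 761.28 kWh
portable induction hob: Runtime = 90 min × 26 = 2340 min = 39 h
portable induction hob: 1.87 kW × 39 h = 72.93 kWh
Total energy = 834.21 kWh
Cost = 834.21 × $0.19 = $158.50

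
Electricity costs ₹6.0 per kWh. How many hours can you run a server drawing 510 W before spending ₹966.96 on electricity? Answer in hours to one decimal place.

Energy available = ₹966.96 ÷ ₹6.0/kWh = 161.16 kWh
Hours = 161.16 kWh ÷ 0.51 kW = 316.0 h

316.0 h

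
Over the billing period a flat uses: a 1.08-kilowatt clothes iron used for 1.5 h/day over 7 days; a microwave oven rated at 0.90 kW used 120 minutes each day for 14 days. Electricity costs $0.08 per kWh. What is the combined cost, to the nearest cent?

$2.92

clothes iron: Runtime = 1.5 h/day × 7 days = 10.5 h
clothes iron: 1.08 kW × 10.5 h = 11.34 kWh
microwave oven: Runtime = 120 min × 14 = 1680 min = 28 h
microwave oven: 0.9 kW × 28 h = 25.2 kWh
Total energy = 36.54 kWh
Cost = 36.54 × $0.08 = $2.92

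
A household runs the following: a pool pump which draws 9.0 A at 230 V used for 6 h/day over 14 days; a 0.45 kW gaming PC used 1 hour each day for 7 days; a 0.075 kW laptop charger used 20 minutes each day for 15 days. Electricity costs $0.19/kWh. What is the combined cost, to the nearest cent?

pool pump: Power = 9.0 A × 230 V = 2070 W = 2.07 kW
pool pump: Runtime = 6 h/day × 14 days = 84 h
pool pump: 2.07 kW × 84 h = 173.88 kWh
gaming PC: Runtime = 1 h/day × 7 days = 7 h
gaming PC: 0.45 kW × 7 h = 3.15 kWh
laptop charger: Runtime = 20 min × 15 = 300 min = 5 h
laptop charger: 0.075 kW × 5 h = 0.375 kWh
Total energy = 177.405 kWh
Cost = 177.405 × $0.19 = $33.71

$33.71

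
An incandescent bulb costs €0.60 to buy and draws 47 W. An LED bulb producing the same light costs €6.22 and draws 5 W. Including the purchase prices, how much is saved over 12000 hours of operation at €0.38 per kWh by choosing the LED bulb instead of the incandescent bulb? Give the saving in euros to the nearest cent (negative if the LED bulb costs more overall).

€185.90

incandescent bulb: €0.60 + (47/1000) kW × 12000 h × €0.38 = €0.60 + €214.32 = €214.92
LED bulb: €6.22 + (5/1000) kW × 12000 h × €0.38 = €6.22 + €22.8 = €29.02
Saving = €214.92 − €29.02 = €185.9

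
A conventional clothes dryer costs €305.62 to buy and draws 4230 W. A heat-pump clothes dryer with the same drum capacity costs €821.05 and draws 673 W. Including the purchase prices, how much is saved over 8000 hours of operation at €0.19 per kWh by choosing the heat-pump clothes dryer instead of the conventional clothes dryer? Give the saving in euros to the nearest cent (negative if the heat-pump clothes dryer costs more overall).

conventional clothes dryer: €305.62 + (4230/1000) kW × 8000 h × €0.19 = €305.62 + €6429.6 = €6735.22
heat-pump clothes dryer: €821.05 + (673/1000) kW × 8000 h × €0.19 = €821.05 + €1022.96 = €1844.01
Saving = €6735.22 − €1844.01 = €4891.21

€4891.21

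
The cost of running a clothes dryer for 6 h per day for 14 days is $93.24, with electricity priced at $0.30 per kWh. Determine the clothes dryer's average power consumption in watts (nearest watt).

3700 W

Energy = $93.24 ÷ $0.30/kWh = 310.8 kWh
Runtime = 6 h/day × 14 days = 84 h
Power = 310.8 kWh ÷ 84 h = 3.7 kW = 3700 W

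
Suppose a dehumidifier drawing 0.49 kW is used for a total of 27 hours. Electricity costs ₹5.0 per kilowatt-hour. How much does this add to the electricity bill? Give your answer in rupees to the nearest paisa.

Energy = 0.49 kW × 27 h = 13.23 kWh
Cost = 13.23 kWh × ₹5.0/kWh = ₹66.15

₹66.15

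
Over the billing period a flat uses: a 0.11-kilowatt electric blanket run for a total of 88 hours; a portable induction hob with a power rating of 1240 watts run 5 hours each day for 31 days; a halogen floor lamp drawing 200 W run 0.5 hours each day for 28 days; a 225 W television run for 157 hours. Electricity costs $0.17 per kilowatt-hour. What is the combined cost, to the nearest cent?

electric blanket: 0.11 kW × 88 h = 9.68 kWh
portable induction hob: Runtime = 5 h/day × 31 days = 155 h
portable induction hob: 1.24 kW × 155 h = 192.2 kWh
halogen floor lamp: Runtime = 0.5 h/day × 28 days = 14 h
halogen floor lamp: 0.2 kW × 14 h = 2.8 kWh
television: 0.225 kW × 157 h = 35.325 kWh
Total energy = 240.005 kWh
Cost = 240.005 × $0.17 = $40.80

$40.80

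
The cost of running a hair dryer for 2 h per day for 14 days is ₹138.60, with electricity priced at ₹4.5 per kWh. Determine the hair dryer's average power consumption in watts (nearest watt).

1100 W

Energy = ₹138.60 ÷ ₹4.5/kWh = 30.8 kWh
Runtime = 2 h/day × 14 days = 28 h
Power = 30.8 kWh ÷ 28 h = 1.1 kW = 1100 W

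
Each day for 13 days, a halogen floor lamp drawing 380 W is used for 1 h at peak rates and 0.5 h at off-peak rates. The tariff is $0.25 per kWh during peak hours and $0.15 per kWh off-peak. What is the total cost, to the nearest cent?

Peak energy = 0.38 kW × 1 h × 13 = 4.94 kWh
Off-peak energy = 0.38 kW × 0.5 h × 13 = 2.47 kWh
Cost = 4.94 × $0.25 + 2.47 × $0.15 = $1.235 + $0.3705 = $1.61

$1.61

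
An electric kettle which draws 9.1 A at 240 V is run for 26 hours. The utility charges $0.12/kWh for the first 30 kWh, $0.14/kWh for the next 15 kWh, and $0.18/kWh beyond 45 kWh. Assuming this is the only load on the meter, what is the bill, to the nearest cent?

$7.82

Power = 9.1 A × 240 V = 2184 W = 2.184 kW
Energy = 2.184 kW × 26 h = 56.784 kWh
Tier 1 (0–30 kWh): 30 × $0.12 = $3.6
Tier 2 (30–45 kWh): 15 × $0.14 = $2.1
Above 45 kWh: 11.784 × $0.18 = $2.12112
Bill = $7.82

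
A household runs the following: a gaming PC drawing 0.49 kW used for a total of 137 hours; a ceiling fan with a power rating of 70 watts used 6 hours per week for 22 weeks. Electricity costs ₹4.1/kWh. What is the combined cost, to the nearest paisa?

₹313.12

gaming PC: 0.49 kW × 137 h = 67.13 kWh
ceiling fan: Runtime = 6 h/week × 22 weeks = 132 h
ceiling fan: 0.07 kW × 132 h = 9.24 kWh
Total energy = 76.37 kWh
Cost = 76.37 × ₹4.1 = ₹313.12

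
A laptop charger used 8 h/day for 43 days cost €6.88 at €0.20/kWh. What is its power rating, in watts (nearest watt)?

Energy = €6.88 ÷ €0.20/kWh = 34.4 kWh
Runtime = 8 h/day × 43 days = 344 h
Power = 34.4 kWh ÷ 344 h = 0.1 kW = 100 W

100 W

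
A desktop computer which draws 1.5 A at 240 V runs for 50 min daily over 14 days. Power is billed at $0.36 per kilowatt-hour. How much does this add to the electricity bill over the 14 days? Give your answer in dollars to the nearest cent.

Power = 1.5 A × 240 V = 360 W = 0.36 kW
Runtime = 50 min × 14 = 700 min = 11.666666… h
Energy = 0.36 kW × 11.666666… h = 4.2 kWh
Cost = 4.2 kWh × $0.36/kWh = $1.51

$1.51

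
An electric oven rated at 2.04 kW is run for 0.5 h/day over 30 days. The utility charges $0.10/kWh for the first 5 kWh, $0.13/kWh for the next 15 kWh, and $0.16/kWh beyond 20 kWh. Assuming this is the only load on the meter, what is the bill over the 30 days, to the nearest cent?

Runtime = 0.5 h/day × 30 days = 15 h
Energy = 2.04 kW × 15 h = 30.6 kWh
Tier 1 (0–5 kWh): 5 × $0.10 = $0.5
Tier 2 (5–20 kWh): 15 × $0.13 = $1.95
Above 20 kWh: 10.6 × $0.16 = $1.696
Bill = $4.15

$4.15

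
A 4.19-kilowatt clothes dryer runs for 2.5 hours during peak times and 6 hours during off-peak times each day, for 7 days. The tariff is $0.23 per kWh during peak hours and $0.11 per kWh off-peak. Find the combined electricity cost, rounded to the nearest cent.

$36.22

Peak energy = 4.19 kW × 2.5 h × 7 = 73.325 kWh
Off-peak energy = 4.19 kW × 6 h × 7 = 175.98 kWh
Cost = 73.325 × $0.23 + 175.98 × $0.11 = $16.86475 + $19.3578 = $36.22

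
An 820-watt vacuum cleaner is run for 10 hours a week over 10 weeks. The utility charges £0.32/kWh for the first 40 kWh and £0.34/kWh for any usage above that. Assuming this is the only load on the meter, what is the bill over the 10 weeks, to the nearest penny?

£27.08

Runtime = 10 h/week × 10 weeks = 100 h
Energy = 0.82 kW × 100 h = 82 kWh
Tier 1 (0–40 kWh): 40 × £0.32 = £12.8
Above 40 kWh: 42 × £0.34 = £14.28
Bill = £27.08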